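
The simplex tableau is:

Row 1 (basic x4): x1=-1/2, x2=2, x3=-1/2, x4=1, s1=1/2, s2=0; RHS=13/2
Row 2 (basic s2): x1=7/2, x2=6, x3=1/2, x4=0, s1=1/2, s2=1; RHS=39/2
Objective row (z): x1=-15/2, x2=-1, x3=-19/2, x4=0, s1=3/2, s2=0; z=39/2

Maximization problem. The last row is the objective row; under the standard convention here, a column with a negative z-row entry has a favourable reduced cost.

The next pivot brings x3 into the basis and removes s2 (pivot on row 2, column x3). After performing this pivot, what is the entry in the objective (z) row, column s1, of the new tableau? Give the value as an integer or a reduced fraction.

11

Pivot element is row 2, column x3: 1/2.
Normalize row 2: new (row 2, s1) = (1/2)/(1/2) = 1.
z-row ← z-row − (-19/2)·(new row 2): 3/2 − (-19/2)·1 = 11.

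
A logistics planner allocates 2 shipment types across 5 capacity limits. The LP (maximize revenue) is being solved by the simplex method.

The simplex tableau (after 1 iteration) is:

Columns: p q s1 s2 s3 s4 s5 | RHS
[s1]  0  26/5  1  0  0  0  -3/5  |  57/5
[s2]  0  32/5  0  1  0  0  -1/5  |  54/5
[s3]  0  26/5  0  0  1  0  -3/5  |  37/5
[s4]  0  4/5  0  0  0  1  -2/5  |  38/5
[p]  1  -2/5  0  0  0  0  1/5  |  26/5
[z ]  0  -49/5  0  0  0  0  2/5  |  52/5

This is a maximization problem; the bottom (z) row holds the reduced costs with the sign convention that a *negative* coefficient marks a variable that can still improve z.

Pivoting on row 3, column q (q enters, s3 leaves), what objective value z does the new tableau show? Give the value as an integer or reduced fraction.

633/26

Minimum ratio for q: (37/5)/(26/5) = 37/26.
z changes by −(z-row coeff of q)·ratio = −(-49/5)·(37/26) = 1813/130.
New z = 52/5 + (1813/130) = 633/26.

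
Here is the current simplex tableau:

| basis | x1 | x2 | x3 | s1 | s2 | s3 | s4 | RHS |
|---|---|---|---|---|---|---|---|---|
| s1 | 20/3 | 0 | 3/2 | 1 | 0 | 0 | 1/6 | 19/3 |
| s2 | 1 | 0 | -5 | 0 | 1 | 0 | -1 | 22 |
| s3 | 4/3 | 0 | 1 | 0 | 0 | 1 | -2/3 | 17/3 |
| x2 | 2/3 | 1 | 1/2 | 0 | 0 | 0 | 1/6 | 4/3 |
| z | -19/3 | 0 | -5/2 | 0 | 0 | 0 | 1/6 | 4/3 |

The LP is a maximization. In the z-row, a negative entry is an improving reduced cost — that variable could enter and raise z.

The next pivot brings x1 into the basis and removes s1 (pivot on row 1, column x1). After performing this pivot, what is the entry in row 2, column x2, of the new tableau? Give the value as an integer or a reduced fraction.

0

Pivot element is row 1, column x1: 20/3.
Normalize row 1: new (row 1, x2) = 0/(20/3) = 0.
row 2 ← row 2 − 1·(new row 1): 0 − 1·0 = 0.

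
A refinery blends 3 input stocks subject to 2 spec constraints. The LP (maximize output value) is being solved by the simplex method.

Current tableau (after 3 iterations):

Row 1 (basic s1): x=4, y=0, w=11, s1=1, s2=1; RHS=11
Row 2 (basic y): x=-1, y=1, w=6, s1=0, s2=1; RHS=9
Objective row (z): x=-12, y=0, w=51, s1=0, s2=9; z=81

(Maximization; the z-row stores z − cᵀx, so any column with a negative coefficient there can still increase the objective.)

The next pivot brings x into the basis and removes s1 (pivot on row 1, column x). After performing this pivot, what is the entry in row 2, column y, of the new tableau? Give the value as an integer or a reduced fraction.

1

Pivot element is row 1, column x: 4.
Normalize row 1: new (row 1, y) = 0/4 = 0.
row 2 ← row 2 − (-1)·(new row 1): 1 − (-1)·0 = 1.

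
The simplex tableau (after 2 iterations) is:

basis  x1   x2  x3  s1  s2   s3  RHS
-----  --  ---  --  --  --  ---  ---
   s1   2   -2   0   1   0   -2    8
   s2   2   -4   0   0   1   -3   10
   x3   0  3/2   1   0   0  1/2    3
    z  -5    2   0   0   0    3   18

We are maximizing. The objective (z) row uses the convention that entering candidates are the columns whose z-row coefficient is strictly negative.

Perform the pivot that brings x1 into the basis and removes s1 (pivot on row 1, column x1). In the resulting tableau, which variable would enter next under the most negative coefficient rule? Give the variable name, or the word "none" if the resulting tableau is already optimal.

Pivot element 2. New z-row = old z-row − (-5)·(row 1/2).
Updated z-row coefficients: x1: 0, x2: -3, x3: 0, s1: 5/2, s2: 0, s3: -2.
The most negative is -3 in column x2, so x2 would enter next.

x2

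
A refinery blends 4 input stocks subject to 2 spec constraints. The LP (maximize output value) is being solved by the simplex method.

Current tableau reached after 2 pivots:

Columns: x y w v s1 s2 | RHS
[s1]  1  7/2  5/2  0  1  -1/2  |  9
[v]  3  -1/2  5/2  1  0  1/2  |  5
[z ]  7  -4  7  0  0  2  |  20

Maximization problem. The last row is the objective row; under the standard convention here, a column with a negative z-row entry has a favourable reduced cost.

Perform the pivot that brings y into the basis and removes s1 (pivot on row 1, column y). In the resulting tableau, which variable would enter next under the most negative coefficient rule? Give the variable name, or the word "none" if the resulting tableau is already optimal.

none

Pivot element 7/2. New z-row = old z-row − (-4)·(row 1/(7/2)).
Updated z-row coefficients: x: 57/7, y: 0, w: 69/7, v: 0, s1: 8/7, s2: 10/7.
No coefficient is strictly negative; the tableau after this pivot is optimal.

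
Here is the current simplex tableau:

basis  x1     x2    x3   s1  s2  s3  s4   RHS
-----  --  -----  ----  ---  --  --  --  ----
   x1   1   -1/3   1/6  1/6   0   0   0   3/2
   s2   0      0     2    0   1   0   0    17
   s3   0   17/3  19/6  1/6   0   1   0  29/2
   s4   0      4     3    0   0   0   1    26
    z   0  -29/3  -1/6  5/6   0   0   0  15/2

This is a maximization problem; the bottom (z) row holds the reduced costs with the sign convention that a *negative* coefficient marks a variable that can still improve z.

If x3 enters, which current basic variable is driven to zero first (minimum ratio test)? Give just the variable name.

s3

Ratios: row 1 (x1): (3/2)/(1/6) = 9; row 2 (s2): 17/2 = 17/2; row 3 (s3): (29/2)/(19/6) = 87/19; row 4 (s4): 26/3 = 26/3.
Minimum ratio 87/19 is in the s3 row, so s3 leaves.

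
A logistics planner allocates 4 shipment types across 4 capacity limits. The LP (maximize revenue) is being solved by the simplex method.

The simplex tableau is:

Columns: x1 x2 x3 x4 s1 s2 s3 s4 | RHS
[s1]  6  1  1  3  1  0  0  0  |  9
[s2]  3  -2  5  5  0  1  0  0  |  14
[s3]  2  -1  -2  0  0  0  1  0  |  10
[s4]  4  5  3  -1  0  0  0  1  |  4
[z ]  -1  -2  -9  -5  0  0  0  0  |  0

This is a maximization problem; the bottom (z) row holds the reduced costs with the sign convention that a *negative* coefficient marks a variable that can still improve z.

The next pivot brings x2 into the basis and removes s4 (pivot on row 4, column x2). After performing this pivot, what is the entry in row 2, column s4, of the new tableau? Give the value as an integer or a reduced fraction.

Pivot element is row 4, column x2: 5.
Normalize row 4: new (row 4, s4) = 1/5 = 1/5.
row 2 ← row 2 − (-2)·(new row 4): 0 − (-2)·(1/5) = 2/5.

2/5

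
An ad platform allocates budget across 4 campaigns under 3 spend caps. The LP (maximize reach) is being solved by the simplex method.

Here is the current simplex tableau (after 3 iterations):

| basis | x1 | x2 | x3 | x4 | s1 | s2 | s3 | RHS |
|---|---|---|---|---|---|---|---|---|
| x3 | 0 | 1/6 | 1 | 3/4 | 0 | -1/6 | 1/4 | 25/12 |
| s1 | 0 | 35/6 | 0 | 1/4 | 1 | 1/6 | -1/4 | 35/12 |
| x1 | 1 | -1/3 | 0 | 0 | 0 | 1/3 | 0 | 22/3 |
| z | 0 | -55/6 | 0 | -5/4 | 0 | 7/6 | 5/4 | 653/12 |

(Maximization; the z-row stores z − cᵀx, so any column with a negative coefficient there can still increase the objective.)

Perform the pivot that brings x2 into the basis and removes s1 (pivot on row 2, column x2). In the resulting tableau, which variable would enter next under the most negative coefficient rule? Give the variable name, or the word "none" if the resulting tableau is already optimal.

Pivot element 35/6. New z-row = old z-row − (-55/6)·(row 2/(35/6)).
Updated z-row coefficients: x1: 0, x2: 0, x3: 0, x4: -6/7, s1: 11/7, s2: 10/7, s3: 6/7.
The most negative is -6/7 in column x4, so x4 would enter next.

x4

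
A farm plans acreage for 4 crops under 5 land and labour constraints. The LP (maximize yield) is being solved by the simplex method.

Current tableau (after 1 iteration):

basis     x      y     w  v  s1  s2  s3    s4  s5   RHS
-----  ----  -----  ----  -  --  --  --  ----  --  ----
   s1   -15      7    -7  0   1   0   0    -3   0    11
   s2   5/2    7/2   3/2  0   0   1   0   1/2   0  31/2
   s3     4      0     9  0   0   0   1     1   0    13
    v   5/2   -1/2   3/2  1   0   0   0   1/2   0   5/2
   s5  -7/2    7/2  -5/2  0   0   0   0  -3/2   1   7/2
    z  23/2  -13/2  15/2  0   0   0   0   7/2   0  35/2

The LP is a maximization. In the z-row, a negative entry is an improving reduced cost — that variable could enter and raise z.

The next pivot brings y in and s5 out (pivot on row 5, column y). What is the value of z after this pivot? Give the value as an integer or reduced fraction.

Minimum ratio for y: (7/2)/(7/2) = 1.
z changes by −(z-row coeff of y)·ratio = −(-13/2)·1 = 13/2.
New z = 35/2 + (13/2) = 24.

24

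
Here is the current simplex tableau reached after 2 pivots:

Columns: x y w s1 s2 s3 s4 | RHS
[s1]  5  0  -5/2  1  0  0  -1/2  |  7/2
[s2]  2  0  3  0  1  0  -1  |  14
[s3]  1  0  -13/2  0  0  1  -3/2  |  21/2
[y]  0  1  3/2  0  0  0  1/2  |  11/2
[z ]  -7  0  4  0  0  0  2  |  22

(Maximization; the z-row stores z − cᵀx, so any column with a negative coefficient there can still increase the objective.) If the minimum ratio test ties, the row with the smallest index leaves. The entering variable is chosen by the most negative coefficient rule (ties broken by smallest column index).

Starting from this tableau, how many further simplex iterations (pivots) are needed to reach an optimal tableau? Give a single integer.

1

pivot: x in, s1 out → z = 269/10
No improving column remains; optimal.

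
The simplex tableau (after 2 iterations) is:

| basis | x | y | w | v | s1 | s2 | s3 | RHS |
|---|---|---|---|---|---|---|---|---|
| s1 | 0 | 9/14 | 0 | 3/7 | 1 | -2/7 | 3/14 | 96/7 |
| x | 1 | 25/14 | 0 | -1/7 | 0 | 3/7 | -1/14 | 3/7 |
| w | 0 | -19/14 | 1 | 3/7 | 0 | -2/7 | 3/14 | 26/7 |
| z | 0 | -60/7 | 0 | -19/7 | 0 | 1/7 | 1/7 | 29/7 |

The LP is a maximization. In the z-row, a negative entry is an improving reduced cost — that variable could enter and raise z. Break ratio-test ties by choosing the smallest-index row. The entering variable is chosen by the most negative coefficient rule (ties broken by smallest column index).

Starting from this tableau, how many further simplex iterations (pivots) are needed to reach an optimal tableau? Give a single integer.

2

pivot: y in, x out → z = 31/5
pivot: v in, w out → z = 393/8
No improving column remains; optimal.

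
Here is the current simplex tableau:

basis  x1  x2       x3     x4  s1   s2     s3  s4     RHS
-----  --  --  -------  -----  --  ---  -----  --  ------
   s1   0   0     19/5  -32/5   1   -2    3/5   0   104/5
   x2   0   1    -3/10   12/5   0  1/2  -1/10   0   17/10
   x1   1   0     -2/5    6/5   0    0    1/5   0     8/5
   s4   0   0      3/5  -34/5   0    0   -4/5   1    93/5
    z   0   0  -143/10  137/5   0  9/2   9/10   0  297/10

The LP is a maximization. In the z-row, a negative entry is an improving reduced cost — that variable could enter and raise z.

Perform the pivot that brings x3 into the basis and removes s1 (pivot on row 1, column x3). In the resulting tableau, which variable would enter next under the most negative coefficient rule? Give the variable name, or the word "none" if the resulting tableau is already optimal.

s2

Pivot element 19/5. New z-row = old z-row − (-143/10)·(row 1/(19/5)).
Updated z-row coefficients: x1: 0, x2: 0, x3: 0, x4: 63/19, s1: 143/38, s2: -115/38, s3: 60/19, s4: 0.
The most negative is -115/38 in column s2, so s2 would enter next.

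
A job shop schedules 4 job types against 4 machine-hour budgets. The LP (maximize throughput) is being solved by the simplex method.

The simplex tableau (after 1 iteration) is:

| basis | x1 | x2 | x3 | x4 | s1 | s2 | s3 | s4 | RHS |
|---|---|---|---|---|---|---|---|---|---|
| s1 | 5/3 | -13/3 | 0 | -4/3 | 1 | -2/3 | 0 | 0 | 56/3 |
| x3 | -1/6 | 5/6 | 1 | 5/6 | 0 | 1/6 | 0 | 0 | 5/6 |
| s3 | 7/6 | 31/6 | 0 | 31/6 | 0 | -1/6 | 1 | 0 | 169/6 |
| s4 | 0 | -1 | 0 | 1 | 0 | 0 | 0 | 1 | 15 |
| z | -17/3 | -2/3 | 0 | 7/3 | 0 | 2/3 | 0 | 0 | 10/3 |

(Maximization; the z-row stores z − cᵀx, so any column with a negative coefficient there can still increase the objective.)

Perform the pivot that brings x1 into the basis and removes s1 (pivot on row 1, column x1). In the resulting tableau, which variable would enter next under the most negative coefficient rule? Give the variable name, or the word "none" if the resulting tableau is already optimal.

x2

Pivot element 5/3. New z-row = old z-row − (-17/3)·(row 1/(5/3)).
Updated z-row coefficients: x1: 0, x2: -77/5, x3: 0, x4: -11/5, s1: 17/5, s2: -8/5, s3: 0, s4: 0.
The most negative is -77/5 in column x2, so x2 would enter next.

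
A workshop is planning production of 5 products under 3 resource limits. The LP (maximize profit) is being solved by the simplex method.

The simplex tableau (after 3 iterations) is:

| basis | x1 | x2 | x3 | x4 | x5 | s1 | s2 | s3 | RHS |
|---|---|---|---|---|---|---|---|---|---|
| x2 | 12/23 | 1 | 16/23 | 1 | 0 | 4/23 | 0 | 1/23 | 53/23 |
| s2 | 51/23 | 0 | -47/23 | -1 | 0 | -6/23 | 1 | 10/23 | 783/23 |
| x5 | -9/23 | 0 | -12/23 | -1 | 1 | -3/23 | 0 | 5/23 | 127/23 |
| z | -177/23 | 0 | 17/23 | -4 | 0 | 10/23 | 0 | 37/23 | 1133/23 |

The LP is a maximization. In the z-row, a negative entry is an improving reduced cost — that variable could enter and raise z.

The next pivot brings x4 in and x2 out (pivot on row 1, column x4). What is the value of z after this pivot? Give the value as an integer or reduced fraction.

Minimum ratio for x4: (53/23)/1 = 53/23.
z changes by −(z-row coeff of x4)·ratio = −(-4)·(53/23) = 212/23.
New z = 1133/23 + (212/23) = 1345/23.

1345/23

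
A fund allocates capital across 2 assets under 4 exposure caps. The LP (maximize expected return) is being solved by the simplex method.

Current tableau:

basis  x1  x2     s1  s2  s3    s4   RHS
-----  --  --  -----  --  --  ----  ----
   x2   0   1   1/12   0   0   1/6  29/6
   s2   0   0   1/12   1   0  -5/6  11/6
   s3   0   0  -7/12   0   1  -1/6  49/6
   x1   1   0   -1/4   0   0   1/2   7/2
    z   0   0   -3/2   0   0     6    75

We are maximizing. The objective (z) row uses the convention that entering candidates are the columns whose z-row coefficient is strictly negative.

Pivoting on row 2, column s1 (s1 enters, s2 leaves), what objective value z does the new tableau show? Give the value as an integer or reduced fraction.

Minimum ratio for s1: (11/6)/(1/12) = 22.
z changes by −(z-row coeff of s1)·ratio = −(-3/2)·22 = 33.
New z = 75 + 33 = 108.

108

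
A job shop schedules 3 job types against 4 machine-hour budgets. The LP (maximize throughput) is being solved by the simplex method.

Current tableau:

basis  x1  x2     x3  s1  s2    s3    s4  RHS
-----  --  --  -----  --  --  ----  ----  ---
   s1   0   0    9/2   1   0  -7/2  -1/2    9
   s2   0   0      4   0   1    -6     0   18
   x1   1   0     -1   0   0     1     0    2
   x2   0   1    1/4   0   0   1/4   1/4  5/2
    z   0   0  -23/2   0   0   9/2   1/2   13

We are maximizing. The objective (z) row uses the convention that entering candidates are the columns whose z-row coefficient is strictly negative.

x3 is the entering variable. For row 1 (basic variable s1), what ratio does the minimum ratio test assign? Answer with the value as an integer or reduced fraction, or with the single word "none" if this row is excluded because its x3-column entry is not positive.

Ratio = RHS / (x3 entry) = 9 / (9/2) = 2.

2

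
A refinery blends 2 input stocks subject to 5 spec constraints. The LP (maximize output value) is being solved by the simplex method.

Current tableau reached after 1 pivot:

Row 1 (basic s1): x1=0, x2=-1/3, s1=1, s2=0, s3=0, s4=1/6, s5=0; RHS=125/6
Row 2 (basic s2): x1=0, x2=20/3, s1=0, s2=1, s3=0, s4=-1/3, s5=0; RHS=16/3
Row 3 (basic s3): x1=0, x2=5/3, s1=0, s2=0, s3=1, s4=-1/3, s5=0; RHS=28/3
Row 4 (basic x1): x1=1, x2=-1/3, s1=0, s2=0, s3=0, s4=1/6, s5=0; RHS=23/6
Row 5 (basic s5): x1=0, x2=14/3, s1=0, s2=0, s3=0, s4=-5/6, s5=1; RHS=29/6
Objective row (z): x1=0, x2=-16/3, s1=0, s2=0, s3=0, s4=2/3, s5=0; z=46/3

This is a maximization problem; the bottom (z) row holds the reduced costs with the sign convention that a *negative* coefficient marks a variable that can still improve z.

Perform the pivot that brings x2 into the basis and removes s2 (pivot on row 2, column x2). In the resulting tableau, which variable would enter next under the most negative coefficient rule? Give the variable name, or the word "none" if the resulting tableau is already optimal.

none

Pivot element 20/3. New z-row = old z-row − (-16/3)·(row 2/(20/3)).
Updated z-row coefficients: x1: 0, x2: 0, s1: 0, s2: 4/5, s3: 0, s4: 2/5, s5: 0.
No coefficient is strictly negative; the tableau after this pivot is optimal.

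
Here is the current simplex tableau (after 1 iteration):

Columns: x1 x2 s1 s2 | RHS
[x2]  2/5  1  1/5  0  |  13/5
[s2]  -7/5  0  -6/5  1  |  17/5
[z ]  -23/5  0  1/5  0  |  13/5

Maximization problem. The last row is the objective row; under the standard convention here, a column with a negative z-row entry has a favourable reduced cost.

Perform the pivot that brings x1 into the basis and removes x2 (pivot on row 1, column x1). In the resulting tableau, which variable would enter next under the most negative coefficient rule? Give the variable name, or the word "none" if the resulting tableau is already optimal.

Pivot element 2/5. New z-row = old z-row − (-23/5)·(row 1/(2/5)).
Updated z-row coefficients: x1: 0, x2: 23/2, s1: 5/2, s2: 0.
No coefficient is strictly negative; the tableau after this pivot is optimal.

none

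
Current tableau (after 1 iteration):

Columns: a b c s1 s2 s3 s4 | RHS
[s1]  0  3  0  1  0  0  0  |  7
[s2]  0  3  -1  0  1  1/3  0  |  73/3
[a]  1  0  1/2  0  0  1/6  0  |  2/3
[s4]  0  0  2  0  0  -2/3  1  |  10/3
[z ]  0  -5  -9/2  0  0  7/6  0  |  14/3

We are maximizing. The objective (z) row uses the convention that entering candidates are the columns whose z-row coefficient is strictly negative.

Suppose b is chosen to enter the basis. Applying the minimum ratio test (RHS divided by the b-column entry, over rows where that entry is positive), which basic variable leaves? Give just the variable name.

s1

Ratios: row 1 (s1): 7/3 = 7/3; row 2 (s2): (73/3)/3 = 73/9; row 3 (a): entry 0 ≤ 0, skip; row 4 (s4): entry 0 ≤ 0, skip.
Minimum ratio 7/3 is in the s1 row, so s1 leaves.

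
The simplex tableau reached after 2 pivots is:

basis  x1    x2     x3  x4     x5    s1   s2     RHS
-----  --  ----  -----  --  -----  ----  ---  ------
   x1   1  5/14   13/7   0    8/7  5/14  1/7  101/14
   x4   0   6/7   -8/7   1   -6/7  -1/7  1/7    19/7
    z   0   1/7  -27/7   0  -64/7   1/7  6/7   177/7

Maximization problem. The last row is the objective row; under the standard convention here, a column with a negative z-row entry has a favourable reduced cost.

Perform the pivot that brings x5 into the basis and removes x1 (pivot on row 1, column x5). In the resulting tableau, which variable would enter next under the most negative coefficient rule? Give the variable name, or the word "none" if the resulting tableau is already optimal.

Pivot element 8/7. New z-row = old z-row − (-64/7)·(row 1/(8/7)).
Updated z-row coefficients: x1: 8, x2: 3, x3: 11, x4: 0, x5: 0, s1: 3, s2: 2.
No coefficient is strictly negative; the tableau after this pivot is optimal.

none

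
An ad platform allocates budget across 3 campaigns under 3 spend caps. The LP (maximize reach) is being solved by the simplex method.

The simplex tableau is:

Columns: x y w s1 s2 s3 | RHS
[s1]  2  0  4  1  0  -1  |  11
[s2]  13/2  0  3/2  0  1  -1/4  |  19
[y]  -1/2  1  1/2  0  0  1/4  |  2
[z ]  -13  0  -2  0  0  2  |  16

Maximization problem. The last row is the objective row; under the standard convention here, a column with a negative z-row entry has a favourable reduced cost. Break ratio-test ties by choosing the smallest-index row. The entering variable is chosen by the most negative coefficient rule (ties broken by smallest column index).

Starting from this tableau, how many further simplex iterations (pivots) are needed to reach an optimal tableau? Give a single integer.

pivot: x in, s2 out → z = 54
No improving column remains; optimal.

1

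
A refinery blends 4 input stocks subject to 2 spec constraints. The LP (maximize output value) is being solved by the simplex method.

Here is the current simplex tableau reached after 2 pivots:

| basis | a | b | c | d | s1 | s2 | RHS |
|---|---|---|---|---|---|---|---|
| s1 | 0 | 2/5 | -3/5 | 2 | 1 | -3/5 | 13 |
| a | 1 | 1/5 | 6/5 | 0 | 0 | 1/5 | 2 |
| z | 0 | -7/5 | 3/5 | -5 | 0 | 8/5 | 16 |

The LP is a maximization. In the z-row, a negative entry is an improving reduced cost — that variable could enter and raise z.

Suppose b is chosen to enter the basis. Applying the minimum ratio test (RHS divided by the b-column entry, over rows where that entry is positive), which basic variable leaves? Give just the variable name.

Ratios: row 1 (s1): 13/(2/5) = 65/2; row 2 (a): 2/(1/5) = 10.
Minimum ratio 10 is in the a row, so a leaves.

a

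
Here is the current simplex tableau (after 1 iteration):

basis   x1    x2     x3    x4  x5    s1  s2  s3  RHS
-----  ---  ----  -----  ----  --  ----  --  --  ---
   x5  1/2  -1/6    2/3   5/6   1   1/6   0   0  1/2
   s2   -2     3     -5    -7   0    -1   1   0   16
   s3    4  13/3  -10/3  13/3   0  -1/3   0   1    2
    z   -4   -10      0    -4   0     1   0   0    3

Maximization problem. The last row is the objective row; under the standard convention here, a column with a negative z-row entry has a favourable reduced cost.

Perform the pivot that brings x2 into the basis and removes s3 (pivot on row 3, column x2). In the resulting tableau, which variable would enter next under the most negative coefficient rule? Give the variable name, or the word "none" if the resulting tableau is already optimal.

Pivot element 13/3. New z-row = old z-row − (-10)·(row 3/(13/3)).
Updated z-row coefficients: x1: 68/13, x2: 0, x3: -100/13, x4: 6, x5: 0, s1: 3/13, s2: 0, s3: 30/13.
The most negative is -100/13 in column x3, so x3 would enter next.

x3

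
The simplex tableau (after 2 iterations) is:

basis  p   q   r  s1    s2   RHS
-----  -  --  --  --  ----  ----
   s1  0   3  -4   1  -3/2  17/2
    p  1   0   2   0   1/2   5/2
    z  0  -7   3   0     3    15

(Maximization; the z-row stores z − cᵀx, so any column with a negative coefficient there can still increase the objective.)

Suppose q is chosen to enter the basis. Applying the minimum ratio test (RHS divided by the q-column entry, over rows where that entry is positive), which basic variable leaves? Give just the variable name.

Ratios: row 1 (s1): (17/2)/3 = 17/6; row 2 (p): entry 0 ≤ 0, skip.
Minimum ratio 17/6 is in the s1 row, so s1 leaves.

s1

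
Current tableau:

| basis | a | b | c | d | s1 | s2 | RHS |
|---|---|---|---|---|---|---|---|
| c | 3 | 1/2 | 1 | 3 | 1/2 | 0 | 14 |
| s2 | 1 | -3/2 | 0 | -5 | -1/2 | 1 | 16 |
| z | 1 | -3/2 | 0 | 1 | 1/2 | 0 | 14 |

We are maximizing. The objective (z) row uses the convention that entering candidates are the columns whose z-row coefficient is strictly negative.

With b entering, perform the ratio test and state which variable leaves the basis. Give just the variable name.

Ratios: row 1 (c): 14/(1/2) = 28; row 2 (s2): entry -3/2 ≤ 0, skip.
Minimum ratio 28 is in the c row, so c leaves.

c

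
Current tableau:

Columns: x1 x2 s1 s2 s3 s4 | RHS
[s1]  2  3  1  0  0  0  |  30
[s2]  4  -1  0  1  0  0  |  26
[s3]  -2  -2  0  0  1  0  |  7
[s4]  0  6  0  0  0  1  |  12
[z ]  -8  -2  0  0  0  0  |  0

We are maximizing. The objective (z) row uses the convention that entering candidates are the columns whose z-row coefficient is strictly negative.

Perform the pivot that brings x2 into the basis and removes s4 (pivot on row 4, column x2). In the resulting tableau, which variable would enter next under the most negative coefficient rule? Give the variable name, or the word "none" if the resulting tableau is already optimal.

Pivot element 6. New z-row = old z-row − (-2)·(row 4/6).
Updated z-row coefficients: x1: -8, x2: 0, s1: 0, s2: 0, s3: 0, s4: 1/3.
The most negative is -8 in column x1, so x1 would enter next.

x1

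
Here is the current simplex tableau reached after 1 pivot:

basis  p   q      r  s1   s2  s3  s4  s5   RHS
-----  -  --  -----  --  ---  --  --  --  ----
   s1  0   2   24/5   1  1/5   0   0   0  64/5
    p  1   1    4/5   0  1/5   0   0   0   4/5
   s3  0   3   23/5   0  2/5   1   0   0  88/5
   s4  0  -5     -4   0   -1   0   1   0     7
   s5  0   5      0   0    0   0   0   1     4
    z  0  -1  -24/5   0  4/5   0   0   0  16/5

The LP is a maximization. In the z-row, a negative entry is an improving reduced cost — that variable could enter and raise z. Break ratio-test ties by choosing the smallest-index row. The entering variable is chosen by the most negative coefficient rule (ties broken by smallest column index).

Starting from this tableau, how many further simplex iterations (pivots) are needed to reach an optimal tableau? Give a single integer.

1

pivot: r in, p out → z = 8
No improving column remains; optimal.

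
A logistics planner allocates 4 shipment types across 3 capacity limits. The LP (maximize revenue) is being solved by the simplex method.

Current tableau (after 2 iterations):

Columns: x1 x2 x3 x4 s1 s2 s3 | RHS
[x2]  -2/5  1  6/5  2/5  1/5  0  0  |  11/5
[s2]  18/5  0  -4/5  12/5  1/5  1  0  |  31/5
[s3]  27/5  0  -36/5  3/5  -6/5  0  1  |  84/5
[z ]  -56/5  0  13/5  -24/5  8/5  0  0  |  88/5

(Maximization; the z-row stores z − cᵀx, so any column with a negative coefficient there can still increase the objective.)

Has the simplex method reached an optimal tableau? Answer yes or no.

no

Column x1 has objective-row coefficient -56/5, which is negative; an improving pivot exists, so not yet optimal.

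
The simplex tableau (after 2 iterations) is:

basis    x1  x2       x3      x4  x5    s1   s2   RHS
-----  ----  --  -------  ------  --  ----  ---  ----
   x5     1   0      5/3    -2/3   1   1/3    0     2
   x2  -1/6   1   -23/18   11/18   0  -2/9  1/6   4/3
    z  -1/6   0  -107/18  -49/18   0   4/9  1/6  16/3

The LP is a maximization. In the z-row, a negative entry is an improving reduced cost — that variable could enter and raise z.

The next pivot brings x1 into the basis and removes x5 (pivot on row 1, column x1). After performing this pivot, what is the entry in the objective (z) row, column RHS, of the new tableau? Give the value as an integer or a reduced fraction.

Pivot element is row 1, column x1: 1.
Normalize row 1: new (row 1, RHS) = 2/1 = 2.
z-row ← z-row − (-1/6)·(new row 1): 16/3 − (-1/6)·2 = 17/3.

17/3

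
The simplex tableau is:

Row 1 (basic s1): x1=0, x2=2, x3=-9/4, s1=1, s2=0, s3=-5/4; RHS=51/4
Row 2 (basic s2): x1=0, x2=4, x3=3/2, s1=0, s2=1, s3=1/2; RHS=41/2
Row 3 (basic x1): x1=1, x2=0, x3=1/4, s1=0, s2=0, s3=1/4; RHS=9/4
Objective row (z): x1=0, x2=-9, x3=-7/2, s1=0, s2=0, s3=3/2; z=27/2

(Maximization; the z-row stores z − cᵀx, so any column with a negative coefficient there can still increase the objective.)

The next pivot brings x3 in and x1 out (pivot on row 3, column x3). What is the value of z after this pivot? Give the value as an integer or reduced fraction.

Minimum ratio for x3: (9/4)/(1/4) = 9.
z changes by −(z-row coeff of x3)·ratio = −(-7/2)·9 = 63/2.
New z = 27/2 + (63/2) = 45.

45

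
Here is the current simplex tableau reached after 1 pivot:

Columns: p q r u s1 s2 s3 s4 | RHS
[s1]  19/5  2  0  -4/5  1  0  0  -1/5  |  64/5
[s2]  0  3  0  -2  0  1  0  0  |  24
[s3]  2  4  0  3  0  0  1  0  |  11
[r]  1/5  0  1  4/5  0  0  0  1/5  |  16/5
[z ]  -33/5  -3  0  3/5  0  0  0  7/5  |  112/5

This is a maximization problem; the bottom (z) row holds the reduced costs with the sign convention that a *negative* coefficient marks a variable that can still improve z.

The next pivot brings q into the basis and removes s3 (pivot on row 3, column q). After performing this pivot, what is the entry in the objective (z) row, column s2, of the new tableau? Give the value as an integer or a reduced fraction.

Pivot element is row 3, column q: 4.
Normalize row 3: new (row 3, s2) = 0/4 = 0.
z-row ← z-row − (-3)·(new row 3): 0 − (-3)·0 = 0.

0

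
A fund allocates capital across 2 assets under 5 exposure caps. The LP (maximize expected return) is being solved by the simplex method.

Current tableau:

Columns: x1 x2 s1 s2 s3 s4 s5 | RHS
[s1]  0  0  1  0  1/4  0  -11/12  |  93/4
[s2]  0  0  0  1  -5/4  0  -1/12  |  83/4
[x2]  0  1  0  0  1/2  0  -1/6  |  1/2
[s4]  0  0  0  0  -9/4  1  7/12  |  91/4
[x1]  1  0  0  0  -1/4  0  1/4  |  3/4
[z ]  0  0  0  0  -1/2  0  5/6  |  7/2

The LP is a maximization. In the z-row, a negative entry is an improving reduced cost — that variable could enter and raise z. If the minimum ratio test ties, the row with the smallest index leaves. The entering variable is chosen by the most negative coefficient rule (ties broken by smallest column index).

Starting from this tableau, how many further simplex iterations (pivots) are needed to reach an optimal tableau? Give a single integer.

1

pivot: s3 in, x2 out → z = 4
No improving column remains; optimal.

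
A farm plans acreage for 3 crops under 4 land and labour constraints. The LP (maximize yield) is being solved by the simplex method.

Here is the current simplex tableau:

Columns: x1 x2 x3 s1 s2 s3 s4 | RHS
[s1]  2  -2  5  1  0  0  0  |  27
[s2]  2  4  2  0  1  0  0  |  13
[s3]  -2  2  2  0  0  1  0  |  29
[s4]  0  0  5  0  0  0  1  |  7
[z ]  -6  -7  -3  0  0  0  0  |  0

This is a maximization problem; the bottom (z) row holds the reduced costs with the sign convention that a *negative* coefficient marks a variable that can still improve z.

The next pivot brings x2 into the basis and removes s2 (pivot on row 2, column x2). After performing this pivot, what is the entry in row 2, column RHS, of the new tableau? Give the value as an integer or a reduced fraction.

Pivot element is row 2, column x2: 4.
Normalize row 2: new (row 2, RHS) = 13/4 = 13/4.
Row 2 is the pivot row, so the entry is 13/4.

13/4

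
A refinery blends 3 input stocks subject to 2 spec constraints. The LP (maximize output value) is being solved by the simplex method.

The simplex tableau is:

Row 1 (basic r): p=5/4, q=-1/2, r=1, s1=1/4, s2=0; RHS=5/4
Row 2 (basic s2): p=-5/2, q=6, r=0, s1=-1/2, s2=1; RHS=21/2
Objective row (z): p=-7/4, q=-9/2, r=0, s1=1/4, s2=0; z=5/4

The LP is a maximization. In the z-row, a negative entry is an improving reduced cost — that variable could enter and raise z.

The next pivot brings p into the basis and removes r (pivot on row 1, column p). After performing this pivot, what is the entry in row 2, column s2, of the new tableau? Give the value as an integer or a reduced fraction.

1

Pivot element is row 1, column p: 5/4.
Normalize row 1: new (row 1, s2) = 0/(5/4) = 0.
row 2 ← row 2 − (-5/2)·(new row 1): 1 − (-5/2)·0 = 1.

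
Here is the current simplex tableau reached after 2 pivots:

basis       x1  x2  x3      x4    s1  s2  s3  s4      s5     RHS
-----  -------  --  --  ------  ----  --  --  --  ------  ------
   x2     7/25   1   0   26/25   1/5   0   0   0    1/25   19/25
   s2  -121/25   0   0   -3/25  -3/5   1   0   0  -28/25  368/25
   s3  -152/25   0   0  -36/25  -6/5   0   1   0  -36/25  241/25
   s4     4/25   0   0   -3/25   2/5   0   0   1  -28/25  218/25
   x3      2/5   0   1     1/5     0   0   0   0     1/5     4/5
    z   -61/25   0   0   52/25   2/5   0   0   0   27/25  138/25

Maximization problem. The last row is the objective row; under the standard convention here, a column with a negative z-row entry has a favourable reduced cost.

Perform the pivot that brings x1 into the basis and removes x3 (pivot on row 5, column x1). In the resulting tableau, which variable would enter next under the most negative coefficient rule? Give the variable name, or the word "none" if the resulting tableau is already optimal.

Pivot element 2/5. New z-row = old z-row − (-61/25)·(row 5/(2/5)).
Updated z-row coefficients: x1: 0, x2: 0, x3: 61/10, x4: 33/10, s1: 2/5, s2: 0, s3: 0, s4: 0, s5: 23/10.
No coefficient is strictly negative; the tableau after this pivot is optimal.

none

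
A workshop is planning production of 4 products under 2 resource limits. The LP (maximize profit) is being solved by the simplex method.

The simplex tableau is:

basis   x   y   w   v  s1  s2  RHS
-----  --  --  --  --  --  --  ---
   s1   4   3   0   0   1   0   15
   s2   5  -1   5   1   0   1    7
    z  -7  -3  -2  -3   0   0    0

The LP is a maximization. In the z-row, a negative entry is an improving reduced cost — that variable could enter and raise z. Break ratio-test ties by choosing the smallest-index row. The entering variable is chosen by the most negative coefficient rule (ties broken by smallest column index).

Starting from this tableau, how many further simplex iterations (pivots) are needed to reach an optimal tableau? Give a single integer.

3

pivot: x in, s2 out → z = 49/5
pivot: y in, s1 out → z = 393/19
pivot: v in, x out → z = 51
No improving column remains; optimal.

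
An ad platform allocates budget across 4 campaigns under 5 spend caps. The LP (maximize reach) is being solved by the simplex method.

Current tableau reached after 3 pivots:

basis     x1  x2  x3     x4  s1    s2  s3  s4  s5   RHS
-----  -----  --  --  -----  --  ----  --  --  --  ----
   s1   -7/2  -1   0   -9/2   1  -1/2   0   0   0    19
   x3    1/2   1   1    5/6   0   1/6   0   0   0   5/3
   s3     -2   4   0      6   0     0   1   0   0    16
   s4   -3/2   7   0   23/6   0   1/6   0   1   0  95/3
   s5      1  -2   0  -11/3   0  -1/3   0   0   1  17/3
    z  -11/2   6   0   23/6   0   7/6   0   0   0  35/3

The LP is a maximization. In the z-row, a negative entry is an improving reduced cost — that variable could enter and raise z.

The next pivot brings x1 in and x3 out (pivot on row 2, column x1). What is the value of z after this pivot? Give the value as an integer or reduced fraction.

30

Minimum ratio for x1: (5/3)/(1/2) = 10/3.
z changes by −(z-row coeff of x1)·ratio = −(-11/2)·(10/3) = 55/3.
New z = 35/3 + (55/3) = 30.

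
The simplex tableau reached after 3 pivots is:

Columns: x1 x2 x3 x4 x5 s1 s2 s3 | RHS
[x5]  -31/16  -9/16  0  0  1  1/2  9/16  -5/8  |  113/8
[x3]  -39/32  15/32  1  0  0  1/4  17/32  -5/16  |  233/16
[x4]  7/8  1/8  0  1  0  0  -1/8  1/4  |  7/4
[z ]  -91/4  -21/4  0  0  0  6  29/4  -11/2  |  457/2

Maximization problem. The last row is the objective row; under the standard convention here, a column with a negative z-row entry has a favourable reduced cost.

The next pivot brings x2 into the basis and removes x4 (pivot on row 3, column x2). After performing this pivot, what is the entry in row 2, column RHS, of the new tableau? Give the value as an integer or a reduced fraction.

8

Pivot element is row 3, column x2: 1/8.
Normalize row 3: new (row 3, RHS) = (7/4)/(1/8) = 14.
row 2 ← row 2 − (15/32)·(new row 3): 233/16 − (15/32)·14 = 8.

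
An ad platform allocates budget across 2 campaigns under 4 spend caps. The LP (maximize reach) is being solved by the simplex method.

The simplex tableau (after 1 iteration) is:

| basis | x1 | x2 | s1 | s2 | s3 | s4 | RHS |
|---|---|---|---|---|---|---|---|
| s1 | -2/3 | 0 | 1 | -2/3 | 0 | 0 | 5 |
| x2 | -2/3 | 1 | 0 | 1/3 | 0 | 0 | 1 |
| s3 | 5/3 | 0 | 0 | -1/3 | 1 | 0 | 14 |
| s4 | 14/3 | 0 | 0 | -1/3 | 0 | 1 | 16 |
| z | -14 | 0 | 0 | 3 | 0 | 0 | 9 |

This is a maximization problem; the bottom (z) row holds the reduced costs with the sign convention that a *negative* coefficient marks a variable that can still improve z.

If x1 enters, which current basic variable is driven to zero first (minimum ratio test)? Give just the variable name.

s4

Ratios: row 1 (s1): entry -2/3 ≤ 0, skip; row 2 (x2): entry -2/3 ≤ 0, skip; row 3 (s3): 14/(5/3) = 42/5; row 4 (s4): 16/(14/3) = 24/7.
Minimum ratio 24/7 is in the s4 row, so s4 leaves.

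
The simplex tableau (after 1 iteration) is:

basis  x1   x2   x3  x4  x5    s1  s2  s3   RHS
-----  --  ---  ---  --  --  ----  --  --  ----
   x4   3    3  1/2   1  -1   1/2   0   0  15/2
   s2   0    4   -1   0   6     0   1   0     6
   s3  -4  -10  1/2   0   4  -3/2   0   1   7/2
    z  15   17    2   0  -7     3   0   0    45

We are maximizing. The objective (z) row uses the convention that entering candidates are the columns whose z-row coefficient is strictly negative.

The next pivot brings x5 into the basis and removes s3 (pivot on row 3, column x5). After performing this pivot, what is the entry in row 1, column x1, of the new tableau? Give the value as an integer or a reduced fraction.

2

Pivot element is row 3, column x5: 4.
Normalize row 3: new (row 3, x1) = (-4)/4 = -1.
row 1 ← row 1 − (-1)·(new row 3): 3 − (-1)·(-1) = 2.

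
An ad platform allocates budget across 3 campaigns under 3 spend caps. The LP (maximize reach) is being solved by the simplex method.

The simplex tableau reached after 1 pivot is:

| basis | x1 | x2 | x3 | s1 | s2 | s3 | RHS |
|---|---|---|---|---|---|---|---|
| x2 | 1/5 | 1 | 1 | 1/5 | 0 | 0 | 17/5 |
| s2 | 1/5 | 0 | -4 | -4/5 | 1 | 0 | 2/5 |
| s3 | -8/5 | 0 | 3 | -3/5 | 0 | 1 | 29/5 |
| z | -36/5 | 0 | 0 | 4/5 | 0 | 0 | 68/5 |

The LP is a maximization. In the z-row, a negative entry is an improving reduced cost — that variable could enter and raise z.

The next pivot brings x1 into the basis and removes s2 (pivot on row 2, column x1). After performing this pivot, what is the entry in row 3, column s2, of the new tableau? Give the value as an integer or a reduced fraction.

Pivot element is row 2, column x1: 1/5.
Normalize row 2: new (row 2, s2) = 1/(1/5) = 5.
row 3 ← row 3 − (-8/5)·(new row 2): 0 − (-8/5)·5 = 8.

8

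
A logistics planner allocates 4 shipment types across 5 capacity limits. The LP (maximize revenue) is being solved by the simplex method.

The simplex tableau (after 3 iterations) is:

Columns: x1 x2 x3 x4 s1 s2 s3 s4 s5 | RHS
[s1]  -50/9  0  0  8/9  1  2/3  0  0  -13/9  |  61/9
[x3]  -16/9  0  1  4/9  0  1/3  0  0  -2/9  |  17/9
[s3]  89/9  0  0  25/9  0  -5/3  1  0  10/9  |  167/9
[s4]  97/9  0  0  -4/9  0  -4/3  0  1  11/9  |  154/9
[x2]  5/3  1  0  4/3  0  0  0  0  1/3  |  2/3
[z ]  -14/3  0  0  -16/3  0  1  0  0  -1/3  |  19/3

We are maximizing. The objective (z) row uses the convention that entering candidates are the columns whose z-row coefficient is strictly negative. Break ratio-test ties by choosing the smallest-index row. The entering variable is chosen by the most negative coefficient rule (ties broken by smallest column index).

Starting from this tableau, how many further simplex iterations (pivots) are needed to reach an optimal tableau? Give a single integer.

pivot: x4 in, x2 out → z = 9
No improving column remains; optimal.

1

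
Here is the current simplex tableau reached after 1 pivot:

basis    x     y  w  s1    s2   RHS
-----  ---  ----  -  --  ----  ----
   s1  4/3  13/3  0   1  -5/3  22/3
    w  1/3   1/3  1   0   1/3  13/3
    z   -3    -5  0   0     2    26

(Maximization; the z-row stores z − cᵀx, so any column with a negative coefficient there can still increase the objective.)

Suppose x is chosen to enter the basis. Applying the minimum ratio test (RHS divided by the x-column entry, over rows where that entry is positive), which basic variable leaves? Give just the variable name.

Ratios: row 1 (s1): (22/3)/(4/3) = 11/2; row 2 (w): (13/3)/(1/3) = 13.
Minimum ratio 11/2 is in the s1 row, so s1 leaves.

s1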